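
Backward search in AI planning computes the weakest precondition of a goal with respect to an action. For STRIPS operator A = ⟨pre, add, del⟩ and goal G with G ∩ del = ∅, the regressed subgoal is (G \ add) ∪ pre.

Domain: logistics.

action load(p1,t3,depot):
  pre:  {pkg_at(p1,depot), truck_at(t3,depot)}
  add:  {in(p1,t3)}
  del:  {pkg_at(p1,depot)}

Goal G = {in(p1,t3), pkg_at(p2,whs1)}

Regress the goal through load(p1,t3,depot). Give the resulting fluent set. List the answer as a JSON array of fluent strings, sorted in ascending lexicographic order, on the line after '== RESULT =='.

Compute (G \ add) ∪ pre:
  G ∩ del = {}  (empty — regression defined)
  G \ add = {in(p1,t3), pkg_at(p2,whs1)} \ {in(p1,t3)} = {pkg_at(p2,whs1)}
  ∪ pre   = {pkg_at(p2,whs1)} ∪ {pkg_at(p1,depot), truck_at(t3,depot)}
          = {pkg_at(p1,depot), pkg_at(p2,whs1), truck_at(t3,depot)}

== RESULT ==
["pkg_at(p1,depot)", "pkg_at(p2,whs1)", "truck_at(t3,depot)"]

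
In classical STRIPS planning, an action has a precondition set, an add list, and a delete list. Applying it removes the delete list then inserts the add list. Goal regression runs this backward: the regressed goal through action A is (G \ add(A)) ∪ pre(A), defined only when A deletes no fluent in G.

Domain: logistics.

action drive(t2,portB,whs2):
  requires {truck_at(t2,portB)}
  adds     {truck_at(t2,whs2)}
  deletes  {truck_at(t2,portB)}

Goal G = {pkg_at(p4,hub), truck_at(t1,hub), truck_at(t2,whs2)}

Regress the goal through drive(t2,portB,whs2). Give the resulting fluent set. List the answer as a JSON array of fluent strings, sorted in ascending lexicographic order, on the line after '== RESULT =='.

Regress:
  G ∩ del = {}  (empty — regression defined)
  G \ add = {pkg_at(p4,hub), truck_at(t1,hub), truck_at(t2,whs2)} \ {truck_at(t2,whs2)} = {pkg_at(p4,hub), truck_at(t1,hub)}
  ∪ pre   = {pkg_at(p4,hub), truck_at(t1,hub)} ∪ {truck_at(t2,portB)}
          = {pkg_at(p4,hub), truck_at(t1,hub), truck_at(t2,portB)}

== RESULT ==
["pkg_at(p4,hub)", "truck_at(t1,hub)", "truck_at(t2,portB)"]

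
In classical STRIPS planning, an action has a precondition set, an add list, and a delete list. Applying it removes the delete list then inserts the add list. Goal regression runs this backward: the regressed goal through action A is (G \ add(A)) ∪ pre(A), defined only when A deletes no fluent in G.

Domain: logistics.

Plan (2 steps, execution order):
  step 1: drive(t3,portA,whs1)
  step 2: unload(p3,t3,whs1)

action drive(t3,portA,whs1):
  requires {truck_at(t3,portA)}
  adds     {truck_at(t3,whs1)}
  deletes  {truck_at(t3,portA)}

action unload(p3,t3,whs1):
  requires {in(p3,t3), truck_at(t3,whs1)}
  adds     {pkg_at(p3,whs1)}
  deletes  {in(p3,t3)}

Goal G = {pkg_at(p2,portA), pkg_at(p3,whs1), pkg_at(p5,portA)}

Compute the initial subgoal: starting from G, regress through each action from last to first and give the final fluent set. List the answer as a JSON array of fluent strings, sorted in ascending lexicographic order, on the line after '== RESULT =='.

Work backward from the goal:
  through step 2 (unload(p3,t3,whs1)): drop {pkg_at(p3,whs1)}, keep {pkg_at(p2,portA), pkg_at(p5,portA)}, require {in(p3,t3), truck_at(t3,whs1)}
    → {in(p3,t3), pkg_at(p2,portA), pkg_at(p5,portA), truck_at(t3,whs1)}
  through step 1 (drive(t3,portA,whs1)): drop {truck_at(t3,whs1)}, keep {in(p3,t3), pkg_at(p2,portA), pkg_at(p5,portA)}, require {truck_at(t3,portA)}
    → {in(p3,t3), pkg_at(p2,portA), pkg_at(p5,portA), truck_at(t3,portA)}

== RESULT ==
["in(p3,t3)", "pkg_at(p2,portA)", "pkg_at(p5,portA)", "truck_at(t3,portA)"]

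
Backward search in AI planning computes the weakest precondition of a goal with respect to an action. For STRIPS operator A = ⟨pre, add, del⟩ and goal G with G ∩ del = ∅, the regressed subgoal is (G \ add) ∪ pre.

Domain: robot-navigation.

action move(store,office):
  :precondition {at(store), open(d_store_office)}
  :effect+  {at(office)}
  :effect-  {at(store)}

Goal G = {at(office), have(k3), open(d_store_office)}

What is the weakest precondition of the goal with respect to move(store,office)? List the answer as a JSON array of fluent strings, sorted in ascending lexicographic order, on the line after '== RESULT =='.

Compute (G \ add) ∪ pre:
  G ∩ del = {}  (empty — regression defined)
  G \ add = {at(office), have(k3), open(d_store_office)} \ {at(office)} = {have(k3), open(d_store_office)}
  ∪ pre   = {have(k3), open(d_store_office)} ∪ {at(store), open(d_store_office)}
          = {at(store), have(k3), open(d_store_office)}

== RESULT ==
["at(store)", "have(k3)", "open(d_store_office)"]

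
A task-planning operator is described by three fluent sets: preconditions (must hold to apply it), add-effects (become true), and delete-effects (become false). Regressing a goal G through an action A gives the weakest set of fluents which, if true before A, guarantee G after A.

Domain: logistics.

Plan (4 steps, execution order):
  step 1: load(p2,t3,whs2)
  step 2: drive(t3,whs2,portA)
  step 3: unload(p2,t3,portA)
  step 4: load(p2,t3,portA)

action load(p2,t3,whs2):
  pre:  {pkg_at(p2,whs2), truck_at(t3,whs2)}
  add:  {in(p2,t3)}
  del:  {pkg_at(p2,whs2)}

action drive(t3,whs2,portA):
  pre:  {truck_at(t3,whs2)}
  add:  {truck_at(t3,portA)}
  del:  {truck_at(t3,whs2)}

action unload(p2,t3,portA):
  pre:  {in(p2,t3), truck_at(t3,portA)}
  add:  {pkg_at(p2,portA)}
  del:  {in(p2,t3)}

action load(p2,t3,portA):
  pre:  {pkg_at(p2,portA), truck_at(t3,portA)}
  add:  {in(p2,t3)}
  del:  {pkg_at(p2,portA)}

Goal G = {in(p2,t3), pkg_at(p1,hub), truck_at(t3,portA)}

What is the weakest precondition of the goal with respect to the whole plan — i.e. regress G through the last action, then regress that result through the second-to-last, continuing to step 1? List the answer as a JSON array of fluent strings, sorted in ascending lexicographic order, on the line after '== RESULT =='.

Work backward from the goal:
  through step 4 (load(p2,t3,portA)): drop {in(p2,t3)}, keep {pkg_at(p1,hub), truck_at(t3,portA)}, require {pkg_at(p2,portA), truck_at(t3,portA)}
    → {pkg_at(p1,hub), pkg_at(p2,portA), truck_at(t3,portA)}
  through step 3 (unload(p2,t3,portA)): drop {pkg_at(p2,portA)}, keep {pkg_at(p1,hub), truck_at(t3,portA)}, require {in(p2,t3), truck_at(t3,portA)}
    → {in(p2,t3), pkg_at(p1,hub), truck_at(t3,portA)}
  through step 2 (drive(t3,whs2,portA)): drop {truck_at(t3,portA)}, keep {in(p2,t3), pkg_at(p1,hub)}, require {truck_at(t3,whs2)}
    → {in(p2,t3), pkg_at(p1,hub), truck_at(t3,whs2)}
  through step 1 (load(p2,t3,whs2)): drop {in(p2,t3)}, keep {pkg_at(p1,hub), truck_at(t3,whs2)}, require {pkg_at(p2,whs2), truck_at(t3,whs2)}
    → {pkg_at(p1,hub), pkg_at(p2,whs2), truck_at(t3,whs2)}

== RESULT ==
["pkg_at(p1,hub)", "pkg_at(p2,whs2)", "truck_at(t3,whs2)"]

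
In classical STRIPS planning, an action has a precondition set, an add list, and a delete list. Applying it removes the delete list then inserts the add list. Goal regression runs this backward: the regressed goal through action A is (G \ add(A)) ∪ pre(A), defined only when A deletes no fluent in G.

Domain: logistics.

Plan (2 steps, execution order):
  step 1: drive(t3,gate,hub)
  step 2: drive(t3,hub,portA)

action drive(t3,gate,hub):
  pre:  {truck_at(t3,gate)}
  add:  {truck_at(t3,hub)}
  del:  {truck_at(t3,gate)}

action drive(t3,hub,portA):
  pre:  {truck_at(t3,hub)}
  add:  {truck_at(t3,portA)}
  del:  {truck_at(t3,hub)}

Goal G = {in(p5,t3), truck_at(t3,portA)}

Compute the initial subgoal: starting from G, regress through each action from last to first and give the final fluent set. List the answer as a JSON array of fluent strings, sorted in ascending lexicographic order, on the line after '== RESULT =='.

Regress step by step:
  through step 2 (drive(t3,hub,portA)): drop {truck_at(t3,portA)}, keep {in(p5,t3)}, require {truck_at(t3,hub)}
    → {in(p5,t3), truck_at(t3,hub)}
  through step 1 (drive(t3,gate,hub)): drop {truck_at(t3,hub)}, keep {in(p5,t3)}, require {truck_at(t3,gate)}
    → {in(p5,t3), truck_at(t3,gate)}

== RESULT ==
["in(p5,t3)", "truck_at(t3,gate)"]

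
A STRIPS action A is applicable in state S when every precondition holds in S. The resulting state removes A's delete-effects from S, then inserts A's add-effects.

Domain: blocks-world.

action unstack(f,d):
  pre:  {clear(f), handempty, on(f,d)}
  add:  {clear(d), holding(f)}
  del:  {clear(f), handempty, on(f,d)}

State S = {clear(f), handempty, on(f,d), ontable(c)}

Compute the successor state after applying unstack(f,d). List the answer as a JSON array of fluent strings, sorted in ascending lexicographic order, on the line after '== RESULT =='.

Compute (S \ del) ∪ add:
  pre ⊆ S: {clear(f), handempty, on(f,d)} ⊆ S  — applicable
  S \ del = {ontable(c)}
  ∪ add   = {clear(d), holding(f), ontable(c)}

== RESULT ==
["clear(d)", "holding(f)", "ontable(c)"]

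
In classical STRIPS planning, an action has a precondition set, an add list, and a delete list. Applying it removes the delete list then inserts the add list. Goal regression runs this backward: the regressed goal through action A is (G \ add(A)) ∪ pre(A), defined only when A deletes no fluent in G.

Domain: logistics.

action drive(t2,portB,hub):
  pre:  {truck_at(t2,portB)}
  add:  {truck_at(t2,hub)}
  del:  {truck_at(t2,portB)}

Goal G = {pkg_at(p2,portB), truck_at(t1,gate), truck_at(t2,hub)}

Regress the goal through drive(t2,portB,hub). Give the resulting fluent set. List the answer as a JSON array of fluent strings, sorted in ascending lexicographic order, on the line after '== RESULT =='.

Compute (G \ add) ∪ pre:
  G ∩ del = {}  (empty — regression defined)
  G \ add = {pkg_at(p2,portB), truck_at(t1,gate), truck_at(t2,hub)} \ {truck_at(t2,hub)} = {pkg_at(p2,portB), truck_at(t1,gate)}
  ∪ pre   = {pkg_at(p2,portB), truck_at(t1,gate)} ∪ {truck_at(t2,portB)}
          = {pkg_at(p2,portB), truck_at(t1,gate), truck_at(t2,portB)}

== RESULT ==
["pkg_at(p2,portB)", "truck_at(t1,gate)", "truck_at(t2,portB)"]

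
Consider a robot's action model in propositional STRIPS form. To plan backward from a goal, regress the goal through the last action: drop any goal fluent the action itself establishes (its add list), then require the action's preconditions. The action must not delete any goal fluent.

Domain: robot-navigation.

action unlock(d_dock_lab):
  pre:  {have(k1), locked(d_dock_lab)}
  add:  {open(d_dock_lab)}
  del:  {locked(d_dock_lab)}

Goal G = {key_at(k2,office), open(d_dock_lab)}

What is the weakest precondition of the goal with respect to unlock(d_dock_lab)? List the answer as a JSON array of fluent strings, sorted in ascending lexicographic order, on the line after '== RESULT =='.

Regress:
  G ∩ del = {}  (empty — regression defined)
  G \ add = {key_at(k2,office), open(d_dock_lab)} \ {open(d_dock_lab)} = {key_at(k2,office)}
  ∪ pre   = {key_at(k2,office)} ∪ {have(k1), locked(d_dock_lab)}
          = {have(k1), key_at(k2,office), locked(d_dock_lab)}

== RESULT ==
["have(k1)", "key_at(k2,office)", "locked(d_dock_lab)"]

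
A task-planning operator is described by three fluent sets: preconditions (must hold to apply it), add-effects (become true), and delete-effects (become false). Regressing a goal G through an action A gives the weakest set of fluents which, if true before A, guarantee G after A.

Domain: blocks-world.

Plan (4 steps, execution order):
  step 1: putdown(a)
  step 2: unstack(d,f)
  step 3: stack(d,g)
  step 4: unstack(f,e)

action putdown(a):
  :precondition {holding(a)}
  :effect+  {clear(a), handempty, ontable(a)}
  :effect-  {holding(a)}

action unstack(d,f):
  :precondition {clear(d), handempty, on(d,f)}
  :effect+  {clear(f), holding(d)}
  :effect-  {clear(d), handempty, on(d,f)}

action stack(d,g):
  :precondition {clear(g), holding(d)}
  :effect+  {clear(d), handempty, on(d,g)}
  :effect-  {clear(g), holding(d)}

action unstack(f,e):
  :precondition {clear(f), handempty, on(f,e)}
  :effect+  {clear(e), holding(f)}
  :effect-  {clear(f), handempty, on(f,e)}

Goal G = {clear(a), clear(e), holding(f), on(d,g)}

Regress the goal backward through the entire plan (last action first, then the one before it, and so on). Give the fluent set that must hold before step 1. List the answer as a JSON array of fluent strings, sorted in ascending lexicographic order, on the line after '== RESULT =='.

Regress step by step:
  through step 4 (unstack(f,e)): drop {clear(e), holding(f)}, keep {clear(a), on(d,g)}, require {clear(f), handempty, on(f,e)}
    → {clear(a), clear(f), handempty, on(d,g), on(f,e)}
  through step 3 (stack(d,g)): drop {handempty, on(d,g)}, keep {clear(a), clear(f), on(f,e)}, require {clear(g), holding(d)}
    → {clear(a), clear(f), clear(g), holding(d), on(f,e)}
  through step 2 (unstack(d,f)): drop {clear(f), holding(d)}, keep {clear(a), clear(g), on(f,e)}, require {clear(d), handempty, on(d,f)}
    → {clear(a), clear(d), clear(g), handempty, on(d,f), on(f,e)}
  through step 1 (putdown(a)): drop {clear(a), handempty}, keep {clear(d), clear(g), on(d,f), on(f,e)}, require {holding(a)}
    → {clear(d), clear(g), holding(a), on(d,f), on(f,e)}

== RESULT ==
["clear(d)", "clear(g)", "holding(a)", "on(d,f)", "on(f,e)"]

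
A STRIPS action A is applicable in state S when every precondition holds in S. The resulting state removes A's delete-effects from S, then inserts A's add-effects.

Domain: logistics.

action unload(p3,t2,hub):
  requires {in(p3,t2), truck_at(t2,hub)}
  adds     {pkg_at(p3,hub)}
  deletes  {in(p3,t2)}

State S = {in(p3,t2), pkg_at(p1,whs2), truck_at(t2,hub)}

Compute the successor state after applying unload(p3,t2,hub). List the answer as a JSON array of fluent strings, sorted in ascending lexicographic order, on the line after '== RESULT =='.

Compute (S \ del) ∪ add:
  pre ⊆ S: {in(p3,t2), truck_at(t2,hub)} ⊆ S  — applicable
  S \ del = {pkg_at(p1,whs2), truck_at(t2,hub)}
  ∪ add   = {pkg_at(p1,whs2), pkg_at(p3,hub), truck_at(t2,hub)}

== RESULT ==
["pkg_at(p1,whs2)", "pkg_at(p3,hub)", "truck_at(t2,hub)"]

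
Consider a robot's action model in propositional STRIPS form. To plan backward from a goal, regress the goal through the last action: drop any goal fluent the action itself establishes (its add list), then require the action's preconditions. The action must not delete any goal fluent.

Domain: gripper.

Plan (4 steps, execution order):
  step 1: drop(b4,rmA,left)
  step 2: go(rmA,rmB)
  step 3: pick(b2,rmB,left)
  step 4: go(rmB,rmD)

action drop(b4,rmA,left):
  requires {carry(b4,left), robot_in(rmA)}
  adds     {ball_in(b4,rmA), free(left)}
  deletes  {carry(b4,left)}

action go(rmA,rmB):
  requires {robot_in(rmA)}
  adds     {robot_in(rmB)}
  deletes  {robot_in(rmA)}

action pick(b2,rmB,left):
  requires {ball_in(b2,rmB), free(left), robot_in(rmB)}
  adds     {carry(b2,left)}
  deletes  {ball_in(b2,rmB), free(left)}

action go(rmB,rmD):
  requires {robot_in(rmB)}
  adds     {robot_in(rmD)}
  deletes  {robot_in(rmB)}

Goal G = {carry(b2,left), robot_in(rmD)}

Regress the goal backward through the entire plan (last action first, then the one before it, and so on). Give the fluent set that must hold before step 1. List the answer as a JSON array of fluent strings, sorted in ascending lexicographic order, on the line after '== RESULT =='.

Work backward from the goal:
  through step 4 (go(rmB,rmD)): drop {robot_in(rmD)}, keep {carry(b2,left)}, require {robot_in(rmB)}
    → {carry(b2,left), robot_in(rmB)}
  through step 3 (pick(b2,rmB,left)): drop {carry(b2,left)}, keep {robot_in(rmB)}, require {ball_in(b2,rmB), free(left), robot_in(rmB)}
    → {ball_in(b2,rmB), free(left), robot_in(rmB)}
  through step 2 (go(rmA,rmB)): drop {robot_in(rmB)}, keep {ball_in(b2,rmB), free(left)}, require {robot_in(rmA)}
    → {ball_in(b2,rmB), free(left), robot_in(rmA)}
  through step 1 (drop(b4,rmA,left)): drop {free(left)}, keep {ball_in(b2,rmB), robot_in(rmA)}, require {carry(b4,left), robot_in(rmA)}
    → {ball_in(b2,rmB), carry(b4,left), robot_in(rmA)}

== RESULT ==
["ball_in(b2,rmB)", "carry(b4,left)", "robot_in(rmA)"]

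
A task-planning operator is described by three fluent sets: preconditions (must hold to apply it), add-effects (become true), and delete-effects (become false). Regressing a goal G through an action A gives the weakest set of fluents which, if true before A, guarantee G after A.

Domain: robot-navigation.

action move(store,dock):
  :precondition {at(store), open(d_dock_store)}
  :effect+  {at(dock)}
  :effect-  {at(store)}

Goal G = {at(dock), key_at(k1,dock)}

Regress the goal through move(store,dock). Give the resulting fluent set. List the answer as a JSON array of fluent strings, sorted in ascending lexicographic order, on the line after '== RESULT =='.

Regress:
  G ∩ del = {}  (empty — regression defined)
  G \ add = {at(dock), key_at(k1,dock)} \ {at(dock)} = {key_at(k1,dock)}
  ∪ pre   = {key_at(k1,dock)} ∪ {at(store), open(d_dock_store)}
          = {at(store), key_at(k1,dock), open(d_dock_store)}

== RESULT ==
["at(store)", "key_at(k1,dock)", "open(d_dock_store)"]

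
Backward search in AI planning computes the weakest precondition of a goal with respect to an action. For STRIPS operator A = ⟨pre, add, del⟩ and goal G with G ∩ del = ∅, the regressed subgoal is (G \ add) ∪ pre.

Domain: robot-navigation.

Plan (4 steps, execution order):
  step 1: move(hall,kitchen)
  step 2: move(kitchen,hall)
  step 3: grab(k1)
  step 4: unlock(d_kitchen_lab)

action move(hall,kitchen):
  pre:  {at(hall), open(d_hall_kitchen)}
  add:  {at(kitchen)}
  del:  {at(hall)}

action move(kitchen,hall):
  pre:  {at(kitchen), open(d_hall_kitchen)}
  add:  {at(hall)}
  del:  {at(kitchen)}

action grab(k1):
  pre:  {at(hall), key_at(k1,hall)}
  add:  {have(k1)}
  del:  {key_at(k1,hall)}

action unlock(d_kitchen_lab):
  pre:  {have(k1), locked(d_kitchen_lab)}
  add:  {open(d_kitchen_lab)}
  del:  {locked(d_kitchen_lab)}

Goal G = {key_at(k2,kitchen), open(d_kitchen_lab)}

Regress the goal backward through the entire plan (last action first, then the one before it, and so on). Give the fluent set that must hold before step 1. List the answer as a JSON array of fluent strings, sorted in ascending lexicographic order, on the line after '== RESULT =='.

Work backward from the goal:
  through step 4 (unlock(d_kitchen_lab)): drop {open(d_kitchen_lab)}, keep {key_at(k2,kitchen)}, require {have(k1), locked(d_kitchen_lab)}
    → {have(k1), key_at(k2,kitchen), locked(d_kitchen_lab)}
  through step 3 (grab(k1)): drop {have(k1)}, keep {key_at(k2,kitchen), locked(d_kitchen_lab)}, require {at(hall), key_at(k1,hall)}
    → {at(hall), key_at(k1,hall), key_at(k2,kitchen), locked(d_kitchen_lab)}
  through step 2 (move(kitchen,hall)): drop {at(hall)}, keep {key_at(k1,hall), key_at(k2,kitchen), locked(d_kitchen_lab)}, require {at(kitchen), open(d_hall_kitchen)}
    → {at(kitchen), key_at(k1,hall), key_at(k2,kitchen), locked(d_kitchen_lab), open(d_hall_kitchen)}
  through step 1 (move(hall,kitchen)): drop {at(kitchen)}, keep {key_at(k1,hall), key_at(k2,kitchen), locked(d_kitchen_lab), open(d_hall_kitchen)}, require {at(hall), open(d_hall_kitchen)}
    → {at(hall), key_at(k1,hall), key_at(k2,kitchen), locked(d_kitchen_lab), open(d_hall_kitchen)}

== RESULT ==
["at(hall)", "key_at(k1,hall)", "key_at(k2,kitchen)", "locked(d_kitchen_lab)", "open(d_hall_kitchen)"]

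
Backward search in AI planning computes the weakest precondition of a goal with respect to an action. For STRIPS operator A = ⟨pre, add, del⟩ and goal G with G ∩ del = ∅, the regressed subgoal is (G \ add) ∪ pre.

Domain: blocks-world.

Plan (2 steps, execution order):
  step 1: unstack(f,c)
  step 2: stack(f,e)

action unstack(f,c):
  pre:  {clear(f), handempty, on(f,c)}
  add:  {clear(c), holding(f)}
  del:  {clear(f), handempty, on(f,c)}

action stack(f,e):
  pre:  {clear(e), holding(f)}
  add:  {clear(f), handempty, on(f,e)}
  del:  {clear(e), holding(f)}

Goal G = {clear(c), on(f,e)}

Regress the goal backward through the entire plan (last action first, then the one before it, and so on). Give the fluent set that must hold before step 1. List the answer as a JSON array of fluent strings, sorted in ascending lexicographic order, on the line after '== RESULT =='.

Work backward from the goal:
  through step 2 (stack(f,e)): drop {on(f,e)}, keep {clear(c)}, require {clear(e), holding(f)}
    → {clear(c), clear(e), holding(f)}
  through step 1 (unstack(f,c)): drop {clear(c), holding(f)}, keep {clear(e)}, require {clear(f), handempty, on(f,c)}
    → {clear(e), clear(f), handempty, on(f,c)}

== RESULT ==
["clear(e)", "clear(f)", "handempty", "on(f,c)"]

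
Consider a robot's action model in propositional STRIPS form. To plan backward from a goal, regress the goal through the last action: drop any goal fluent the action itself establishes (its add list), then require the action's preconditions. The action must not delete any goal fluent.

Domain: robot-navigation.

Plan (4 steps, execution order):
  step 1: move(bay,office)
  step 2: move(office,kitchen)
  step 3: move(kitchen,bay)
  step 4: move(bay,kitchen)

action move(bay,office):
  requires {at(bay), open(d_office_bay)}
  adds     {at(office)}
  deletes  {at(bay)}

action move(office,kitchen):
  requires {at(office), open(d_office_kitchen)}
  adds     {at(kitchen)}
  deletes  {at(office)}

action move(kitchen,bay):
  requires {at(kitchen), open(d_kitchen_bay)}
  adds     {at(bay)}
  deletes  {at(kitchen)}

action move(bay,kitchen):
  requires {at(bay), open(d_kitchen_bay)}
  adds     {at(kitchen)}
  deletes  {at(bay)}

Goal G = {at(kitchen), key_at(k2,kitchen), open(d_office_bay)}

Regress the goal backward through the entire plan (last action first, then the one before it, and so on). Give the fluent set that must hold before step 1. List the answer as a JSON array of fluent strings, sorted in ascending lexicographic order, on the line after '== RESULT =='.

Work backward from the goal:
  through step 4 (move(bay,kitchen)): drop {at(kitchen)}, keep {key_at(k2,kitchen), open(d_office_bay)}, require {at(bay), open(d_kitchen_bay)}
    → {at(bay), key_at(k2,kitchen), open(d_kitchen_bay), open(d_office_bay)}
  through step 3 (move(kitchen,bay)): drop {at(bay)}, keep {key_at(k2,kitchen), open(d_kitchen_bay), open(d_office_bay)}, require {at(kitchen), open(d_kitchen_bay)}
    → {at(kitchen), key_at(k2,kitchen), open(d_kitchen_bay), open(d_office_bay)}
  through step 2 (move(office,kitchen)): drop {at(kitchen)}, keep {key_at(k2,kitchen), open(d_kitchen_bay), open(d_office_bay)}, require {at(office), open(d_office_kitchen)}
    → {at(office), key_at(k2,kitchen), open(d_kitchen_bay), open(d_office_bay), open(d_office_kitchen)}
  through step 1 (move(bay,office)): drop {at(office)}, keep {key_at(k2,kitchen), open(d_kitchen_bay), open(d_office_bay), open(d_office_kitchen)}, require {at(bay), open(d_office_bay)}
    → {at(bay), key_at(k2,kitchen), open(d_kitchen_bay), open(d_office_bay), open(d_office_kitchen)}

== RESULT ==
["at(bay)", "key_at(k2,kitchen)", "open(d_kitchen_bay)", "open(d_office_bay)", "open(d_office_kitchen)"]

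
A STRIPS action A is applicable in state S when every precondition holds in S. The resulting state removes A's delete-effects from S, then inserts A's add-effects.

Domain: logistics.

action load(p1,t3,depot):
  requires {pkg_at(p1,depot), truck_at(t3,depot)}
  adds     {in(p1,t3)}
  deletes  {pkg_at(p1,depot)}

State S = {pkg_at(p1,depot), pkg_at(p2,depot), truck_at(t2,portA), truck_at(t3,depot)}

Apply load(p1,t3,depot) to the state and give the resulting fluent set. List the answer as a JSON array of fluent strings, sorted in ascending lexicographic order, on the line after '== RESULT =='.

Compute (S \ del) ∪ add:
  pre ⊆ S: {pkg_at(p1,depot), truck_at(t3,depot)} ⊆ S  — applicable
  S \ del = {pkg_at(p2,depot), truck_at(t2,portA), truck_at(t3,depot)}
  ∪ add   = {in(p1,t3), pkg_at(p2,depot), truck_at(t2,portA), truck_at(t3,depot)}

== RESULT ==
["in(p1,t3)", "pkg_at(p2,depot)", "truck_at(t2,portA)", "truck_at(t3,depot)"]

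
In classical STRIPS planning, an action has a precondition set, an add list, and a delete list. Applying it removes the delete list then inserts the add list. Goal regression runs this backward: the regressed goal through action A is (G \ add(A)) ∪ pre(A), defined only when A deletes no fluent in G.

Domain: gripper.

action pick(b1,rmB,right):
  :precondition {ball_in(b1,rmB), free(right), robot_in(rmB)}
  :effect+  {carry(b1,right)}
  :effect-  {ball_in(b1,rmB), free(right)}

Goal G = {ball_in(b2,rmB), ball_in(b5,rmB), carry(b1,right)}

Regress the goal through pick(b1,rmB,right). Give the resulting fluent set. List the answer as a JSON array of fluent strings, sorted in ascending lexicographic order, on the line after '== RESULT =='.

Regress:
  G ∩ del = {}  (empty — regression defined)
  G \ add = {ball_in(b2,rmB), ball_in(b5,rmB), carry(b1,right)} \ {carry(b1,right)} = {ball_in(b2,rmB), ball_in(b5,rmB)}
  ∪ pre   = {ball_in(b2,rmB), ball_in(b5,rmB)} ∪ {ball_in(b1,rmB), free(right), robot_in(rmB)}
          = {ball_in(b1,rmB), ball_in(b2,rmB), ball_in(b5,rmB), free(right), robot_in(rmB)}

== RESULT ==
["ball_in(b1,rmB)", "ball_in(b2,rmB)", "ball_in(b5,rmB)", "free(right)", "robot_in(rmB)"]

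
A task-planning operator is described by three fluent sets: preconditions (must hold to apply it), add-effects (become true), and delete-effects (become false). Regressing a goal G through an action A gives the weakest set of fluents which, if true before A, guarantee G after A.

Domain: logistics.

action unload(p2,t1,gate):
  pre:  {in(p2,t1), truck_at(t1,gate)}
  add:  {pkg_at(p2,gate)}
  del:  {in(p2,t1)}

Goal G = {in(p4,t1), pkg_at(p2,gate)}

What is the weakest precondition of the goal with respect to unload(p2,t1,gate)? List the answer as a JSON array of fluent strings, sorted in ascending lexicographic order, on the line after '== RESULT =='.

Compute (G \ add) ∪ pre:
  G ∩ del = {}  (empty — regression defined)
  G \ add = {in(p4,t1), pkg_at(p2,gate)} \ {pkg_at(p2,gate)} = {in(p4,t1)}
  ∪ pre   = {in(p4,t1)} ∪ {in(p2,t1), truck_at(t1,gate)}
          = {in(p2,t1), in(p4,t1), truck_at(t1,gate)}

== RESULT ==
["in(p2,t1)", "in(p4,t1)", "truck_at(t1,gate)"]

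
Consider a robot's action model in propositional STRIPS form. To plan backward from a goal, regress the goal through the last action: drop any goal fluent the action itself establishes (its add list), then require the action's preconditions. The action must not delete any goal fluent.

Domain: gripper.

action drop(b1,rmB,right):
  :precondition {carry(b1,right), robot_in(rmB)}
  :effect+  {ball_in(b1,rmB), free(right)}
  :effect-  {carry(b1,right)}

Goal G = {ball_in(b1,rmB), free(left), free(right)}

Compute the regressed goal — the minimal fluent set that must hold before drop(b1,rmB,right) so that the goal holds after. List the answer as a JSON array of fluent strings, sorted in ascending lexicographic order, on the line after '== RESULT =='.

Compute (G \ add) ∪ pre:
  G ∩ del = {}  (empty — regression defined)
  G \ add = {ball_in(b1,rmB), free(left), free(right)} \ {ball_in(b1,rmB), free(right)} = {free(left)}
  ∪ pre   = {free(left)} ∪ {carry(b1,right), robot_in(rmB)}
          = {carry(b1,right), free(left), robot_in(rmB)}

== RESULT ==
["carry(b1,right)", "free(left)", "robot_in(rmB)"]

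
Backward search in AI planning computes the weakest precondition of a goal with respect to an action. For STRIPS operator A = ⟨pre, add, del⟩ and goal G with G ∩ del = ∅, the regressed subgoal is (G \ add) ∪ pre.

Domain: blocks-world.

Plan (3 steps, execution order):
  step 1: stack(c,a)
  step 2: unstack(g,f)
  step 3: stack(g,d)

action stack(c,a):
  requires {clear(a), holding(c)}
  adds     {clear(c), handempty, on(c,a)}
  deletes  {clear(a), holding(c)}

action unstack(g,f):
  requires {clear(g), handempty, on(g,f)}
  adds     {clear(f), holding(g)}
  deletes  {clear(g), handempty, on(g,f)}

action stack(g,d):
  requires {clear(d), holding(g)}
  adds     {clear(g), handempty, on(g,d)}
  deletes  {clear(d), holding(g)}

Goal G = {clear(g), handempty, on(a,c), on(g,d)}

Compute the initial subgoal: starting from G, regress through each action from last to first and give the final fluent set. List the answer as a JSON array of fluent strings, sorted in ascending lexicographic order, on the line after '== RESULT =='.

Regress step by step:
  through step 3 (stack(g,d)): drop {clear(g), handempty, on(g,d)}, keep {on(a,c)}, require {clear(d), holding(g)}
    → {clear(d), holding(g), on(a,c)}
  through step 2 (unstack(g,f)): drop {holding(g)}, keep {clear(d), on(a,c)}, require {clear(g), handempty, on(g,f)}
    → {clear(d), clear(g), handempty, on(a,c), on(g,f)}
  through step 1 (stack(c,a)): drop {handempty}, keep {clear(d), clear(g), on(a,c), on(g,f)}, require {clear(a), holding(c)}
    → {clear(a), clear(d), clear(g), holding(c), on(a,c), on(g,f)}

== RESULT ==
["clear(a)", "clear(d)", "clear(g)", "holding(c)", "on(a,c)", "on(g,f)"]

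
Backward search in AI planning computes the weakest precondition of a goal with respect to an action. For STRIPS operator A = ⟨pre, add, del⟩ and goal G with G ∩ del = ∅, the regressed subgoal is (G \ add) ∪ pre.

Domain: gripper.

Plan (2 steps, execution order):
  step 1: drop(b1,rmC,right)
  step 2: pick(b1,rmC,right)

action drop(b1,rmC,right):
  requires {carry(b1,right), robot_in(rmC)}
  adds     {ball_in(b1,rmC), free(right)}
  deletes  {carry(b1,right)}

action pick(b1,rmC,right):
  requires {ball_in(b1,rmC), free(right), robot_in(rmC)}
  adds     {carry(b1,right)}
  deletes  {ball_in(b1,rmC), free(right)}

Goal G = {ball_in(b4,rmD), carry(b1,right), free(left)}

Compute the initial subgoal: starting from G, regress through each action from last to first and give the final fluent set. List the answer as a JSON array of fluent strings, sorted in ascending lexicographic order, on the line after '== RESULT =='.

Work backward from the goal:
  through step 2 (pick(b1,rmC,right)): drop {carry(b1,right)}, keep {ball_in(b4,rmD), free(left)}, require {ball_in(b1,rmC), free(right), robot_in(rmC)}
    → {ball_in(b1,rmC), ball_in(b4,rmD), free(left), free(right), robot_in(rmC)}
  through step 1 (drop(b1,rmC,right)): drop {ball_in(b1,rmC), free(right)}, keep {ball_in(b4,rmD), free(left), robot_in(rmC)}, require {carry(b1,right), robot_in(rmC)}
    → {ball_in(b4,rmD), carry(b1,right), free(left), robot_in(rmC)}

== RESULT ==
["ball_in(b4,rmD)", "carry(b1,right)", "free(left)", "robot_in(rmC)"]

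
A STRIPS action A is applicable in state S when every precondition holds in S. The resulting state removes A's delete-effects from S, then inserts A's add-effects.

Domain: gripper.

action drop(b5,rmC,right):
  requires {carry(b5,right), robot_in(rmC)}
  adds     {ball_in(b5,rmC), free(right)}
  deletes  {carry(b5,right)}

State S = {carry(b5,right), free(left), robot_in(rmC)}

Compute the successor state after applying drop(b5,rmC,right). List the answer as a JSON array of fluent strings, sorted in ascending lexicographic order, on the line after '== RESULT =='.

Progress:
  pre ⊆ S: {carry(b5,right), robot_in(rmC)} ⊆ S  — applicable
  S \ del = {free(left), robot_in(rmC)}
  ∪ add   = {ball_in(b5,rmC), free(left), free(right), robot_in(rmC)}

== RESULT ==
["ball_in(b5,rmC)", "free(left)", "free(right)", "robot_in(rmC)"]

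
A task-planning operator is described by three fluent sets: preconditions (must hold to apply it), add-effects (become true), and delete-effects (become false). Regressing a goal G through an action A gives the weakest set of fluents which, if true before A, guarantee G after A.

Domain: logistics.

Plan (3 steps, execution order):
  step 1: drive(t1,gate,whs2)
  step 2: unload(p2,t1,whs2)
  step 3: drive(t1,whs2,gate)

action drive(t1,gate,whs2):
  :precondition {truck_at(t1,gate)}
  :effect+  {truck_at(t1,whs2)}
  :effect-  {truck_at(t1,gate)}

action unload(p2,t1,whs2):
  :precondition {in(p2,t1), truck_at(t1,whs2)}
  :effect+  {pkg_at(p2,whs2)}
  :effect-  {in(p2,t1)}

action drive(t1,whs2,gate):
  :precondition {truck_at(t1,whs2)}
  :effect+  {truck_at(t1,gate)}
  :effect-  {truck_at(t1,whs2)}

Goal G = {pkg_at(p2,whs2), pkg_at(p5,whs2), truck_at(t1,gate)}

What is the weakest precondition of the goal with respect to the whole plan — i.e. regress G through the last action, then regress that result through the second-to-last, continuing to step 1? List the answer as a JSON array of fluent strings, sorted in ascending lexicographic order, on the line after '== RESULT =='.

Work backward from the goal:
  through step 3 (drive(t1,whs2,gate)): drop {truck_at(t1,gate)}, keep {pkg_at(p2,whs2), pkg_at(p5,whs2)}, require {truck_at(t1,whs2)}
    → {pkg_at(p2,whs2), pkg_at(p5,whs2), truck_at(t1,whs2)}
  through step 2 (unload(p2,t1,whs2)): drop {pkg_at(p2,whs2)}, keep {pkg_at(p5,whs2), truck_at(t1,whs2)}, require {in(p2,t1), truck_at(t1,whs2)}
    → {in(p2,t1), pkg_at(p5,whs2), truck_at(t1,whs2)}
  through step 1 (drive(t1,gate,whs2)): drop {truck_at(t1,whs2)}, keep {in(p2,t1), pkg_at(p5,whs2)}, require {truck_at(t1,gate)}
    → {in(p2,t1), pkg_at(p5,whs2), truck_at(t1,gate)}

== RESULT ==
["in(p2,t1)", "pkg_at(p5,whs2)", "truck_at(t1,gate)"]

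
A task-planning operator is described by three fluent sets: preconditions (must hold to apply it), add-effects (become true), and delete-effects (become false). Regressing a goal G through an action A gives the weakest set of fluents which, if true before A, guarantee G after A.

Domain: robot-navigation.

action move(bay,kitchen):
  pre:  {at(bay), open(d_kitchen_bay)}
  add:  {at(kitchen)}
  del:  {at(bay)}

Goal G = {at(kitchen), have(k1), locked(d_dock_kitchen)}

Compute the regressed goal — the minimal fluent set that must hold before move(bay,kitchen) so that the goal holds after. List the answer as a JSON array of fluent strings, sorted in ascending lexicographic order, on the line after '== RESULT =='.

Regress:
  G ∩ del = {}  (empty — regression defined)
  G \ add = {at(kitchen), have(k1), locked(d_dock_kitchen)} \ {at(kitchen)} = {have(k1), locked(d_dock_kitchen)}
  ∪ pre   = {have(k1), locked(d_dock_kitchen)} ∪ {at(bay), open(d_kitchen_bay)}
          = {at(bay), have(k1), locked(d_dock_kitchen), open(d_kitchen_bay)}

== RESULT ==
["at(bay)", "have(k1)", "locked(d_dock_kitchen)", "open(d_kitchen_bay)"]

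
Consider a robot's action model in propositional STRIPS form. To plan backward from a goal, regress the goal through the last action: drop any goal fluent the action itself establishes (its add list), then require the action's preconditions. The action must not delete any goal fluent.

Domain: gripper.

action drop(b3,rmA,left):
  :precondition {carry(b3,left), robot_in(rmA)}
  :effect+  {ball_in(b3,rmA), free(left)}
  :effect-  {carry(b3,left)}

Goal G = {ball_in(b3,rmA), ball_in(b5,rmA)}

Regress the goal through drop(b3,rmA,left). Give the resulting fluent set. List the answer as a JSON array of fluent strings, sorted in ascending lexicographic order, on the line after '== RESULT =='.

Regress:
  G ∩ del = {}  (empty — regression defined)
  G \ add = {ball_in(b3,rmA), ball_in(b5,rmA)} \ {ball_in(b3,rmA), free(left)} = {ball_in(b5,rmA)}
  ∪ pre   = {ball_in(b5,rmA)} ∪ {carry(b3,left), robot_in(rmA)}
          = {ball_in(b5,rmA), carry(b3,left), robot_in(rmA)}

== RESULT ==
["ball_in(b5,rmA)", "carry(b3,left)", "robot_in(rmA)"]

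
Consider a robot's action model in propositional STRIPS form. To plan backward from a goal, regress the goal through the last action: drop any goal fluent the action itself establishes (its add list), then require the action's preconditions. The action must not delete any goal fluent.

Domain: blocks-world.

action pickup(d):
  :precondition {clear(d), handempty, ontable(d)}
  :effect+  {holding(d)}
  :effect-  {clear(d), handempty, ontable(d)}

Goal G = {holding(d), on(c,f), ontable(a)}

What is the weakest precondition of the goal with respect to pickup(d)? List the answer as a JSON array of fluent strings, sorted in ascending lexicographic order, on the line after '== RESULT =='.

Compute (G \ add) ∪ pre:
  G ∩ del = {}  (empty — regression defined)
  G \ add = {holding(d), on(c,f), ontable(a)} \ {holding(d)} = {on(c,f), ontable(a)}
  ∪ pre   = {on(c,f), ontable(a)} ∪ {clear(d), handempty, ontable(d)}
          = {clear(d), handempty, on(c,f), ontable(a), ontable(d)}

== RESULT ==
["clear(d)", "handempty", "on(c,f)", "ontable(a)", "ontable(d)"]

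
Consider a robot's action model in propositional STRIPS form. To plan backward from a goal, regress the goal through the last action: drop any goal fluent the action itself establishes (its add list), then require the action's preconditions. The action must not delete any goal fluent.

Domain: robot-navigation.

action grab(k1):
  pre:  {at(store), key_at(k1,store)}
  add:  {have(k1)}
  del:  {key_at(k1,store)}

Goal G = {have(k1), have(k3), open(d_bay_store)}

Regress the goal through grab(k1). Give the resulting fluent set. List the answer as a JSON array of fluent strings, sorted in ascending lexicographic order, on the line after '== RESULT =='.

Compute (G \ add) ∪ pre:
  G ∩ del = {}  (empty — regression defined)
  G \ add = {have(k1), have(k3), open(d_bay_store)} \ {have(k1)} = {have(k3), open(d_bay_store)}
  ∪ pre   = {have(k3), open(d_bay_store)} ∪ {at(store), key_at(k1,store)}
          = {at(store), have(k3), key_at(k1,store), open(d_bay_store)}

== RESULT ==
["at(store)", "have(k3)", "key_at(k1,store)", "open(d_bay_store)"]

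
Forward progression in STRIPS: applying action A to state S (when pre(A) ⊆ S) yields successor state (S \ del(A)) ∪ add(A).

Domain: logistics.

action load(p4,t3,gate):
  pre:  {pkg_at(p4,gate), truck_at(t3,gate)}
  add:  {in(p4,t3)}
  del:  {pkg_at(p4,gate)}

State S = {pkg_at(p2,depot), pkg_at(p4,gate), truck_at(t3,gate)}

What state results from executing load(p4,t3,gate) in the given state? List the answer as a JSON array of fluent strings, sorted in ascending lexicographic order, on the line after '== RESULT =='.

Compute (S \ del) ∪ add:
  pre ⊆ S: {pkg_at(p4,gate), truck_at(t3,gate)} ⊆ S  — applicable
  S \ del = {pkg_at(p2,depot), truck_at(t3,gate)}
  ∪ add   = {in(p4,t3), pkg_at(p2,depot), truck_at(t3,gate)}

== RESULT ==
["in(p4,t3)", "pkg_at(p2,depot)", "truck_at(t3,gate)"]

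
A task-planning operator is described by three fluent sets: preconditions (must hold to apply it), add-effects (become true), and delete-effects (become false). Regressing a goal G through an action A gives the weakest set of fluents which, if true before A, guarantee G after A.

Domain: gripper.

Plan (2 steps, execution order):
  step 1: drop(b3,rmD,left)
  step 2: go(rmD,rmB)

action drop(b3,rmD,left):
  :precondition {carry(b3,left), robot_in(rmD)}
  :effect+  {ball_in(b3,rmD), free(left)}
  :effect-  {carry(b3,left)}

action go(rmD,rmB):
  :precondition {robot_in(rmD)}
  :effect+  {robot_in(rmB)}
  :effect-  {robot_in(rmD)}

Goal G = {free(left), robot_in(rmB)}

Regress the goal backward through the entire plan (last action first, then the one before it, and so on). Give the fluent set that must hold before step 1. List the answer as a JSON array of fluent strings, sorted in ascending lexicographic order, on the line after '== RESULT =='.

Work backward from the goal:
  through step 2 (go(rmD,rmB)): drop {robot_in(rmB)}, keep {free(left)}, require {robot_in(rmD)}
    → {free(left), robot_in(rmD)}
  through step 1 (drop(b3,rmD,left)): drop {free(left)}, keep {robot_in(rmD)}, require {carry(b3,left), robot_in(rmD)}
    → {carry(b3,left), robot_in(rmD)}

== RESULT ==
["carry(b3,left)", "robot_in(rmD)"]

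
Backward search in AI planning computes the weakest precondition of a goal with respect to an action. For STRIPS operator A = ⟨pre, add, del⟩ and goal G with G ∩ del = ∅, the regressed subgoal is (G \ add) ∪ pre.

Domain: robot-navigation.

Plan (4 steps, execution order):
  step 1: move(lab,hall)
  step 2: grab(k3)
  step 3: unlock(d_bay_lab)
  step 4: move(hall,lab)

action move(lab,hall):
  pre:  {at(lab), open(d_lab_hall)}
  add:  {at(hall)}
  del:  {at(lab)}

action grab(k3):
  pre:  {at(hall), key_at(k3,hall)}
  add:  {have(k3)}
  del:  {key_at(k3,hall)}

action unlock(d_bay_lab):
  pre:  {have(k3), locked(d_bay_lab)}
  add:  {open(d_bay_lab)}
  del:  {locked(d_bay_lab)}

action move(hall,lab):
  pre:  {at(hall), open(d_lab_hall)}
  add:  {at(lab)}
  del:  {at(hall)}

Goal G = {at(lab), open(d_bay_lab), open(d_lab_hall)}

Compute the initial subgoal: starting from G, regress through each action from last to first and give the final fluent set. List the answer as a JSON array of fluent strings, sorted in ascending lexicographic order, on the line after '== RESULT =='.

Regress step by step:
  through step 4 (move(hall,lab)): drop {at(lab)}, keep {open(d_bay_lab), open(d_lab_hall)}, require {at(hall), open(d_lab_hall)}
    → {at(hall), open(d_bay_lab), open(d_lab_hall)}
  through step 3 (unlock(d_bay_lab)): drop {open(d_bay_lab)}, keep {at(hall), open(d_lab_hall)}, require {have(k3), locked(d_bay_lab)}
    → {at(hall), have(k3), locked(d_bay_lab), open(d_lab_hall)}
  through step 2 (grab(k3)): drop {have(k3)}, keep {at(hall), locked(d_bay_lab), open(d_lab_hall)}, require {at(hall), key_at(k3,hall)}
    → {at(hall), key_at(k3,hall), locked(d_bay_lab), open(d_lab_hall)}
  through step 1 (move(lab,hall)): drop {at(hall)}, keep {key_at(k3,hall), locked(d_bay_lab), open(d_lab_hall)}, require {at(lab), open(d_lab_hall)}
    → {at(lab), key_at(k3,hall), locked(d_bay_lab), open(d_lab_hall)}

== RESULT ==
["at(lab)", "key_at(k3,hall)", "locked(d_bay_lab)", "open(d_lab_hall)"]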